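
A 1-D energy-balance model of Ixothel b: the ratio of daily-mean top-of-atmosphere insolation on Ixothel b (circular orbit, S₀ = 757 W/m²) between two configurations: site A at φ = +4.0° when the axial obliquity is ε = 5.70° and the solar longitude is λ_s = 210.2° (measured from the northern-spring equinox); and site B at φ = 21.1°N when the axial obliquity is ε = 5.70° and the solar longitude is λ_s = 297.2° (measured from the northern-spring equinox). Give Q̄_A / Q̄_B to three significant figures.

Q̄_A / Q̄_B ≈ 1.13

— Configuration A (φ=+4.0°):
Solar declination: sin δ = sin ε · sin λ_s = sin 5.70° × sin 210.2° = -0.04996, so δ = -2.864°.
cos H₀ = −tan(+4.0°) tan(-2.864°) = 0.0035, H₀ = 1.5673 rad.
Bracket: H₀ sin φ sin δ + cos φ cos δ sin H₀ = 1.5673×0.06976×-0.04996 + 0.99756×0.99875×0.99999 = -0.005462 + 0.996303 = 0.990841.
Q̄ = (S₀/π) × [bracket] = (757/π) × 0.990841 = 238.75 W/m².
— Configuration B (φ=+21.1°):
Solar declination: sin δ = sin ε · sin λ_s = sin 5.70° × sin 297.2° = -0.08834, so δ = -5.068°.
cos H₀ = −tan(+21.1°) tan(-5.068°) = 0.0342, H₀ = 1.5366 rad.
Bracket: H₀ sin φ sin δ + cos φ cos δ sin H₀ = 1.5366×0.36000×-0.08834 + 0.93295×0.99609×0.99941 = -0.048868 + 0.928754 = 0.879886.
Q̄ = (S₀/π) × [bracket] = (757/π) × 0.879886 = 212.02 W/m².
Ratio Q̄_A / Q̄_B = 238.75 / 212.02 = 1.126.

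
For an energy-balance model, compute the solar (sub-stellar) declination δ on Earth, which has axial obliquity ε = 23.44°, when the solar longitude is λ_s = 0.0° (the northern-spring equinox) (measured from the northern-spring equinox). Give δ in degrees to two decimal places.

sin δ = sin ε · sin λ_s = sin 23.44° × sin 0.0° = 0.000000.
δ = arcsin(0.000000) = +0.00°.

δ = +0.00°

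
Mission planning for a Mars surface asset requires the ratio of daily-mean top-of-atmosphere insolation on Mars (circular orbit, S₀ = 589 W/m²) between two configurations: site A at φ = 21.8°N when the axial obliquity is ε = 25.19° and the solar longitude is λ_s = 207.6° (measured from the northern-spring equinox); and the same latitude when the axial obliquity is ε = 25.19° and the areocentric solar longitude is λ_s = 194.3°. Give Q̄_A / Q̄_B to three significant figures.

Q̄_A / Q̄_B ≈ 0.925

— Configuration A (φ=+21.8°):
Solar declination: sin δ = sin ε · sin λ_s = sin 25.19° × sin 207.6° = -0.19719, so δ = -11.373°.
cos H₀ = −tan(+21.8°) tan(-11.373°) = 0.0804, H₀ = 1.4903 rad.
Bracket: H₀ sin φ sin δ + cos φ cos δ sin H₀ = 1.4903×0.37137×-0.19719 + 0.92849×0.98037×0.99676 = -0.109135 + 0.907314 = 0.798179.
Q̄ = (S₀/π) × [bracket] = (589/π) × 0.798179 = 149.65 W/m².
— Configuration B (φ=+21.8°):
sin δ = sin 25.19° × sin 194.3° = -0.10513, so δ = -6.035°.
cos H₀ = −tan(+21.8°) tan(-6.035°) = 0.0423, H₀ = 1.5285 rad.
Bracket: H₀ sin φ sin δ + cos φ cos δ sin H₀ = 1.5285×0.37137×-0.10513 + 0.92849×0.99446×0.99911 = -0.059676 + 0.922524 = 0.862848.
Q̄ = (S₀/π) × [bracket] = (589/π) × 0.862848 = 161.77 W/m².
Ratio Q̄_A / Q̄_B = 149.65 / 161.77 = 0.9251.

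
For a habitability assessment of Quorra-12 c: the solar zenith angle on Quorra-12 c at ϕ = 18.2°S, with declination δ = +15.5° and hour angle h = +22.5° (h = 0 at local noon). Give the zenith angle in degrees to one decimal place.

cos θ_z = sin ϕ sin δ + cos ϕ cos δ cos h = -0.083468 + 0.845740 = 0.762272.
θ_z = arccos(0.762272) = 40.3°.

θ_z = 40.3°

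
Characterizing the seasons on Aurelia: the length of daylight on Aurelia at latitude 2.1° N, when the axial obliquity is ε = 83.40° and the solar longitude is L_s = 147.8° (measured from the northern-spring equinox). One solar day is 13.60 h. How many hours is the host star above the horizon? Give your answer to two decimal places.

Solar declination: sin δ = sin ε · sin L_s = sin 83.40° × sin 147.8° = 0.52934, so δ = +31.961°.
cos h₀ = −tan ϕ · tan δ = −tan(+2.1°) × tan(+31.961°) = -0.0229, so h₀ = 1.5937 rad = 91.31°.
Daylight = 2h₀/(2π) × 13.60 h = (1.5937/π) × 13.60 = 6.90 h.

6.90 h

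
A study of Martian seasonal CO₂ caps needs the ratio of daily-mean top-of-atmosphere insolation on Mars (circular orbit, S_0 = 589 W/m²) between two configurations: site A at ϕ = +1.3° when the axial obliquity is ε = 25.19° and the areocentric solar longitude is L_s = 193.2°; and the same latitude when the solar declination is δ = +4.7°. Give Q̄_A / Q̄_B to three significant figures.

Q̄_A / Q̄_B ≈ 0.992

— Configuration A (ϕ=+1.3°):
sin δ = sin 25.19° × sin 193.2° = -0.09719, so δ = -5.577°.
cos h₀ = −tan(+1.3°) tan(-5.577°) = 0.0022, h₀ = 1.5686 rad.
Bracket: h₀ sin ϕ sin δ + cos ϕ cos δ sin h₀ = 1.5686×0.02269×-0.09719 + 0.99974×0.99527×1.00000 = -0.003459 + 0.995011 = 0.991552.
Q̄ = (S_0/π) × [bracket] = (589/π) × 0.991552 = 185.90 W/m².
— Configuration B (ϕ=+1.3°):
cos h₀ = −tan(+1.3°) tan(+4.700°) = -0.0019, h₀ = 1.5727 rad.
Bracket: h₀ sin ϕ sin δ + cos ϕ cos δ sin h₀ = 1.5727×0.02269×0.08194 + 0.99974×0.99664×1.00000 = 0.002924 + 0.996381 = 0.999305.
Q̄ = (S_0/π) × [bracket] = (589/π) × 0.999305 = 187.35 W/m².
Ratio Q̄_A / Q̄_B = 185.90 / 187.35 = 0.9923.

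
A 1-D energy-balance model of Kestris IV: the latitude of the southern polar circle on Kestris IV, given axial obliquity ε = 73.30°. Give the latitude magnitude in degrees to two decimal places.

The polar circle is the lowest latitude that experiences at least one full rotation of continuous darkness at the northern-summer solstice; it lies at |φ| = 90° − ε = 90° − 73.30° = 16.70°.

16.70°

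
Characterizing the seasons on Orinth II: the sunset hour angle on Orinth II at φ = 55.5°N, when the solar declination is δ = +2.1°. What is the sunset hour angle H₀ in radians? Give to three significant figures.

cos H₀ = −tan φ · tan δ = −tan(+55.5°) × tan(+2.100°) = -0.0534, so H₀ = 1.6242 rad = 93.06°.

H₀ = 1.62 rad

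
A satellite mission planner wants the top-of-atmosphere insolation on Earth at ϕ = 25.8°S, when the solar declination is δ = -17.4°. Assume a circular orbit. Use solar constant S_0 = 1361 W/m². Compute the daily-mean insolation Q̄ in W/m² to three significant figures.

Q̄ ≈ 465 W/m²

cos h₀ = −tan(-25.8°) tan(-17.400°) = -0.1515, h₀ = 1.7229 rad.
Bracket: h₀ sin ϕ sin δ + cos ϕ cos δ sin h₀ = 1.7229×-0.43523×-0.29904 + 0.90032×0.95424×0.98846 = 0.224237 + 0.849207 = 1.073444.
Q̄ = (S_0/π) × [bracket] = (1361/π) × 1.073444 = 465.0 W/m².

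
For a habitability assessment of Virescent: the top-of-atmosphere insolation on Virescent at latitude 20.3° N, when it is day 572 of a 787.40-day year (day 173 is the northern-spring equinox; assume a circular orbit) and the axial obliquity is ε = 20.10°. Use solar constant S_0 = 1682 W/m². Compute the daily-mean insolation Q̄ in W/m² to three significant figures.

Q̄ ≈ 498 W/m²

Solar longitude: L_s = 360° × (572 − 173)/787.40 = 182.423°.
sin δ = sin 20.10° × sin 182.423° = -0.01453, so δ = -0.833°.
cos h₀ = −tan(+20.3°) tan(-0.833°) = 0.0054, h₀ = 1.5654 rad.
Bracket: h₀ sin ϕ sin δ + cos ϕ cos δ sin h₀ = 1.5654×0.34694×-0.01453 + 0.93789×0.99989×0.99999 = -0.007891 + 0.937777 = 0.929886.
Q̄ = (S_0/π) × [bracket] = (1682/π) × 0.929886 = 497.9 W/m².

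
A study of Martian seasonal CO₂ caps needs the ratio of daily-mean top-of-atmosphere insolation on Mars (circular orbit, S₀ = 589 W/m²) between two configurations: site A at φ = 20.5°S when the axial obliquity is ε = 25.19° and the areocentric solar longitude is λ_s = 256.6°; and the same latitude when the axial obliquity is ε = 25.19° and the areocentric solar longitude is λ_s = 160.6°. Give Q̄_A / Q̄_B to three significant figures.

— Configuration A (φ=-20.5°):
sin δ = sin 25.19° × sin 256.6° = -0.41403, so δ = -24.459°.
cos H₀ = −tan(-20.5°) tan(-24.459°) = -0.1701, H₀ = 1.7417 rad.
Bracket: H₀ sin φ sin δ + cos φ cos δ sin H₀ = 1.7417×-0.35021×-0.41403 + 0.93667×0.91026×0.98543 = 0.252542 + 0.840191 = 1.092733.
Q̄ = (S₀/π) × [bracket] = (589/π) × 1.092733 = 204.87 W/m².
— Configuration B (φ=-20.5°):
sin δ = sin 25.19° × sin 160.6° = 0.14137, so δ = +8.127°.
cos H₀ = −tan(-20.5°) tan(+8.127°) = 0.0534, H₀ = 1.5174 rad.
Bracket: H₀ sin φ sin δ + cos φ cos δ sin H₀ = 1.5174×-0.35021×0.14137 + 0.93667×0.98996×0.99857 = -0.075125 + 0.925940 = 0.850815.
Q̄ = (S₀/π) × [bracket] = (589/π) × 0.850815 = 159.51 W/m².
Ratio Q̄_A / Q̄_B = 204.87 / 159.51 = 1.284.

Q̄_A / Q̄_B ≈ 1.28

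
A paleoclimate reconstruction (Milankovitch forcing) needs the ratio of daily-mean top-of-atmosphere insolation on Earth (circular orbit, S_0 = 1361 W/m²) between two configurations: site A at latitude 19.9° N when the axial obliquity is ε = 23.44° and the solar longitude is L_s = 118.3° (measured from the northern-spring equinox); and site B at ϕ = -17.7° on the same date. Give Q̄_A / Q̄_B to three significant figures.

— Configuration A (ϕ=+19.9°):
Solar declination: sin δ = sin ε · sin L_s = sin 23.44° × sin 118.3° = 0.35024, so δ = +20.502°.
cos h₀ = −tan(+19.9°) tan(+20.502°) = -0.1354, h₀ = 1.7066 rad.
Bracket: h₀ sin ϕ sin δ + cos ϕ cos δ sin h₀ = 1.7066×0.34038×0.35024 + 0.94029×0.93666×0.99080 = 0.203452 + 0.872629 = 1.076081.
Q̄ = (S_0/π) × [bracket] = (1361/π) × 1.076081 = 466.18 W/m².
— Configuration B (ϕ=-17.7°):
cos h₀ = −tan(-17.7°) tan(+20.502°) = 0.1193, h₀ = 1.4512 rad.
Bracket: h₀ sin ϕ sin δ + cos ϕ cos δ sin h₀ = 1.4512×-0.30403×0.35024 + 0.95266×0.93666×0.99285 = -0.154529 + 0.885938 = 0.731409.
Q̄ = (S_0/π) × [bracket] = (1361/π) × 0.731409 = 316.86 W/m².
Ratio Q̄_A / Q̄_B = 466.18 / 316.86 = 1.471.

Q̄_A / Q̄_B ≈ 1.47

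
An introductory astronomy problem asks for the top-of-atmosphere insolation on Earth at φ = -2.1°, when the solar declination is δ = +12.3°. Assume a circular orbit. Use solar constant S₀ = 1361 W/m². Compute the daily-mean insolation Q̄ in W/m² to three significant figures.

Q̄ ≈ 418 W/m²

cos H₀ = −tan(-2.1°) tan(+12.300°) = 0.0080, H₀ = 1.5628 rad.
Bracket: H₀ sin φ sin δ + cos φ cos δ sin H₀ = 1.5628×-0.03664×0.21303 + 0.99933×0.97705×0.99997 = -0.012198 + 0.976366 = 0.964168.
Q̄ = (S₀/π) × [bracket] = (1361/π) × 0.964168 = 417.7 W/m².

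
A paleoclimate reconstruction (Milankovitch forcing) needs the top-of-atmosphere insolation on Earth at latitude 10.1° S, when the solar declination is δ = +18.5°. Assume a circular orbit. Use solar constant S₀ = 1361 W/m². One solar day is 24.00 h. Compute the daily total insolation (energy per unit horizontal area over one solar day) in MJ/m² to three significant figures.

31.7 MJ/m²

cos H₀ = −tan(-10.1°) tan(+18.500°) = 0.0596, H₀ = 1.5112 rad.
Bracket: H₀ sin φ sin δ + cos φ cos δ sin H₀ = 1.5112×-0.17537×0.31730 + 0.98450×0.94832×0.99822 = -0.084091 + 0.931959 = 0.847868.
Q̄ = (S₀/π) × [bracket] = (1361/π) × 0.847868 = 367.31 W/m².
Daily total = Q̄ × 24.00 h × 3600 s/h = 367.31 × 24.00 × 3600 / 10⁶ = 31.74 MJ/m².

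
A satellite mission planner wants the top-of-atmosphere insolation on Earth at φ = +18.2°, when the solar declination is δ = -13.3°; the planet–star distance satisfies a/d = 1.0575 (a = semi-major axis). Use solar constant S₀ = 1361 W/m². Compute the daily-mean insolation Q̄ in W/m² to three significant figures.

cos H₀ = −tan(+18.2°) tan(-13.300°) = 0.0777, H₀ = 1.4930 rad.
Bracket: H₀ sin φ sin δ + cos φ cos δ sin H₀ = 1.4930×0.31233×-0.23005 + 0.94997×0.97318×0.99698 = -0.107274 + 0.921700 = 0.814426.
Inverse-square distance factor (a/d)² = 1.0575² = 1.118306.
Q̄ = (S₀/π) × 1.118306 × [bracket] = (1361/π) × 1.118306 × 0.814426 = 394.6 W/m².

Q̄ ≈ 395 W/m²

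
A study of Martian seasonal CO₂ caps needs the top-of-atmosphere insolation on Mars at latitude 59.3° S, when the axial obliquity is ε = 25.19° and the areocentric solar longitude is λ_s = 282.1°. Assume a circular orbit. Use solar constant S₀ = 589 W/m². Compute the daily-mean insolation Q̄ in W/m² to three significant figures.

sin δ = sin 25.19° × sin 282.1° = -0.41617, so δ = -24.593°.
cos H₀ = −tan(-59.3°) tan(-24.593°) = -0.7708, H₀ = 2.4509 rad.
Bracket: H₀ sin φ sin δ + cos φ cos δ sin H₀ = 2.4509×-0.85985×-0.41617 + 0.51054×0.90929×0.63705 = 0.877039 + 0.295737 = 1.172776.
Q̄ = (S₀/π) × [bracket] = (589/π) × 1.172776 = 219.9 W/m².

Q̄ ≈ 220 W/m²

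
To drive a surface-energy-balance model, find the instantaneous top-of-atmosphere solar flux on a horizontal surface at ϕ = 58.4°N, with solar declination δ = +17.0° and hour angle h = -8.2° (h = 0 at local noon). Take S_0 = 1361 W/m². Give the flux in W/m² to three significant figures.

cos θ_z = sin ϕ sin δ + cos ϕ cos δ cos h = 0.249021 + 0.495967 = 0.744988.
Flux = S_0 · cos θ_z = 1361 × 0.744988 = 1014 W/m².

1.01e+03 W/m²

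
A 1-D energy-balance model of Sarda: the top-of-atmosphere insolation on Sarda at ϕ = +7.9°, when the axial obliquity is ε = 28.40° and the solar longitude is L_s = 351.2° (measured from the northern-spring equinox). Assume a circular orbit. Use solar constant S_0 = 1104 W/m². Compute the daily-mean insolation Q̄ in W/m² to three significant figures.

Q̄ ≈ 342 W/m²

Solar declination: sin δ = sin ε · sin L_s = sin 28.40° × sin 351.2° = -0.07276, so δ = -4.173°.
cos h₀ = −tan(+7.9°) tan(-4.173°) = 0.0101, h₀ = 1.5607 rad.
Bracket: h₀ sin ϕ sin δ + cos ϕ cos δ sin h₀ = 1.5607×0.13744×-0.07276 + 0.99051×0.99735×0.99995 = -0.015607 + 0.987836 = 0.972229.
Q̄ = (S_0/π) × [bracket] = (1104/π) × 0.972229 = 341.7 W/m².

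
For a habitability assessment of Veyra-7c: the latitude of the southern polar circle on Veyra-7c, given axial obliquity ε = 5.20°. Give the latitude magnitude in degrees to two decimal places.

The polar circle is the lowest latitude that experiences at least one full rotation of continuous darkness at the northern-summer solstice; it lies at |ϕ| = 90° − ε = 90° − 5.20° = 84.80°.

84.80°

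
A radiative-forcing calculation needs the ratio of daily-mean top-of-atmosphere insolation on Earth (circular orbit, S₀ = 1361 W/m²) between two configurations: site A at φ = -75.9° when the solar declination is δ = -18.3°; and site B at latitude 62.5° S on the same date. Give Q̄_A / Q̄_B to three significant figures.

Q̄_A / Q̄_B ≈ 0.989

— Configuration A (φ=-75.9°):
cos H₀ = −tan(-75.9°) tan(-18.300°) = -1.3166 ≤ −1 ⇒ polar day, H₀ = π.
Bracket: H₀ sin φ sin δ + cos φ cos δ sin H₀ = 3.1416×-0.96987×-0.31399 + 0.24362×0.94943×0.00000 = 0.956710 + 0.000000 = 0.956710.
Q̄ = (S₀/π) × [bracket] = (1361/π) × 0.956710 = 414.47 W/m².
— Configuration B (φ=-62.5°):
cos H₀ = −tan(-62.5°) tan(-18.300°) = -0.6353, H₀ = 2.2592 rad.
Bracket: H₀ sin φ sin δ + cos φ cos δ sin H₀ = 2.2592×-0.88701×-0.31399 + 0.46175×0.94943×0.77226 = 0.629215 + 0.338558 = 0.967773.
Q̄ = (S₀/π) × [bracket] = (1361/π) × 0.967773 = 419.26 W/m².
Ratio Q̄_A / Q̄_B = 414.47 / 419.26 = 0.9886.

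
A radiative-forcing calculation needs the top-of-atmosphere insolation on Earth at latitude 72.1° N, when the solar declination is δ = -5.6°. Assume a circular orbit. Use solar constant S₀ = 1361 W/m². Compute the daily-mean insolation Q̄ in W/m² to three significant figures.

cos H₀ = −tan(+72.1°) tan(-5.600°) = 0.3036, H₀ = 1.2624 rad.
Bracket: H₀ sin φ sin δ + cos φ cos δ sin H₀ = 1.2624×0.95159×-0.09758 + 0.30736×0.99523×0.95281 = -0.117222 + 0.291459 = 0.174237.
Q̄ = (S₀/π) × [bracket] = (1361/π) × 0.174237 = 75.48 W/m².

Q̄ ≈ 75.5 W/m²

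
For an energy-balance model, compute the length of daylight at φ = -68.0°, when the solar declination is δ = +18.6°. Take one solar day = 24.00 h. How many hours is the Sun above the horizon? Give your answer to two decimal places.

4.48 h

cos H₀ = −tan φ · tan δ = −tan(-68.0°) × tan(+18.600°) = 0.8330, so H₀ = 0.5864 rad = 33.60°.
Daylight = 2H₀/(2π) × 24.00 h = (0.5864/π) × 24.00 = 4.48 h.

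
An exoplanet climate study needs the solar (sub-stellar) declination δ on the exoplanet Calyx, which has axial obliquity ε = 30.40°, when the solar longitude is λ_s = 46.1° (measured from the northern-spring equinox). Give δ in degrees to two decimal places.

sin δ = sin ε · sin λ_s = sin 30.40° × sin 46.1° = 0.364623.
δ = arcsin(0.364623) = +21.38°.

δ = +21.38°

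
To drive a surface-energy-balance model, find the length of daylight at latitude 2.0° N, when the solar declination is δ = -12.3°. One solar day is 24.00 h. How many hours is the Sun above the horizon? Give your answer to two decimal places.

cos H₀ = −tan φ · tan δ = −tan(+2.0°) × tan(-12.300°) = 0.0076, so H₀ = 1.5632 rad = 89.56°.
Daylight = 2H₀/(2π) × 24.00 h = (1.5632/π) × 24.00 = 11.94 h.

11.94 h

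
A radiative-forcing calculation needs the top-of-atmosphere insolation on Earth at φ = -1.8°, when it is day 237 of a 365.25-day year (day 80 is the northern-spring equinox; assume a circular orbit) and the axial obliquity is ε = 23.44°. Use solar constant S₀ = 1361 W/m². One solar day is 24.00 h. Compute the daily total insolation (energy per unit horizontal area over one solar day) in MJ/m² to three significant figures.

Solar longitude: λ_s = 360° × (237 − 80)/365.25 = 154.743°.
sin δ = sin 23.44° × sin 154.743° = 0.16973, so δ = +9.772°.
cos H₀ = −tan(-1.8°) tan(+9.772°) = 0.0054, H₀ = 1.5654 rad.
Bracket: H₀ sin φ sin δ + cos φ cos δ sin H₀ = 1.5654×-0.03141×0.16973 + 0.99951×0.98549×0.99999 = -0.008345 + 0.984997 = 0.976652.
Q̄ = (S₀/π) × [bracket] = (1361/π) × 0.976652 = 423.10 W/m².
Daily total = Q̄ × 24.00 h × 3600 s/h = 423.10 × 24.00 × 3600 / 10⁶ = 36.56 MJ/m².

36.6 MJ/m²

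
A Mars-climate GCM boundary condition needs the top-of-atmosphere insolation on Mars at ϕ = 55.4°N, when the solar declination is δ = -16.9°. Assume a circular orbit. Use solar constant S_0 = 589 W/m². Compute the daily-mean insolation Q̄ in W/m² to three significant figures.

cos h₀ = −tan(+55.4°) tan(-16.900°) = 0.4404, h₀ = 1.1147 rad.
Bracket: h₀ sin ϕ sin δ + cos ϕ cos δ sin h₀ = 1.1147×0.82314×-0.29070 + 0.56784×0.95681×0.89779 = -0.266733 + 0.487783 = 0.221050.
Q̄ = (S_0/π) × [bracket] = (589/π) × 0.221050 = 41.44 W/m².

Q̄ ≈ 41.4 W/m²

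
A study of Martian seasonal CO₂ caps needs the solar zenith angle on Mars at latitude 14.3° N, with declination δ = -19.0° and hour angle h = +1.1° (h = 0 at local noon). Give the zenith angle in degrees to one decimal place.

cos θ_z = sin φ sin δ + cos φ cos δ cos h = -0.080415 + 0.916054 = 0.835639.
θ_z = arccos(0.835639) = 33.3°.

θ_z = 33.3°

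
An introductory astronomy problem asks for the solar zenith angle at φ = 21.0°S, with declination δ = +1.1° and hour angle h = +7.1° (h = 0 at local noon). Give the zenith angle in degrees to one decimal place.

θ_z = 23.2°

cos θ_z = sin φ sin δ + cos φ cos δ cos h = -0.006880 + 0.926251 = 0.919371.
θ_z = arccos(0.919371) = 23.2°.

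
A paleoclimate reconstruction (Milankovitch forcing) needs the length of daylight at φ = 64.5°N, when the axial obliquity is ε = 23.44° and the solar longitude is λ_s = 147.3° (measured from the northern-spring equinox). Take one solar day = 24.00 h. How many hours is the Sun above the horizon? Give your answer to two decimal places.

Solar declination: sin δ = sin ε · sin λ_s = sin 23.44° × sin 147.3° = 0.21490, so δ = +12.410°.
cos H₀ = −tan φ · tan δ = −tan(+64.5°) × tan(+12.410°) = -0.4613, so H₀ = 2.0503 rad = 117.47°.
Daylight = 2H₀/(2π) × 24.00 h = (2.0503/π) × 24.00 = 15.66 h.

15.66 h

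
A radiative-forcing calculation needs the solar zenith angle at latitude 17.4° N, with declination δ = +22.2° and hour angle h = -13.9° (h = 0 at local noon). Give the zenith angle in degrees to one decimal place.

cos θ_z = sin ϕ sin δ + cos ϕ cos δ cos h = 0.112990 + 0.857631 = 0.970621.
θ_z = arccos(0.970621) = 13.9°.

θ_z = 13.9°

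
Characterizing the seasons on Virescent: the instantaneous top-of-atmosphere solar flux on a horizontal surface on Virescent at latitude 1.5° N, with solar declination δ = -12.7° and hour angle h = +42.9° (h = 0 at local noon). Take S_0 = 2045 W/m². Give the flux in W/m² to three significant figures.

cos θ_z = sin ϕ sin δ + cos ϕ cos δ cos h = -0.005755 + 0.714376 = 0.708621.
Flux = S_0 · cos θ_z = 2045 × 0.708621 = 1449 W/m².

1.45e+03 W/m²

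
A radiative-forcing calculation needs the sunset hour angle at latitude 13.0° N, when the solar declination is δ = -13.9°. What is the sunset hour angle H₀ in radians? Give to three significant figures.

H₀ = 1.51 rad

cos H₀ = −tan φ · tan δ = −tan(+13.0°) × tan(-13.900°) = 0.0571, so H₀ = 1.5136 rad = 86.72°.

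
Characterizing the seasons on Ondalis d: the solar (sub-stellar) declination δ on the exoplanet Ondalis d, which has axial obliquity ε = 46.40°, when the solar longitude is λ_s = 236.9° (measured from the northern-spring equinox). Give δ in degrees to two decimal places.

δ = -37.35°

sin δ = sin ε · sin λ_s = sin 46.40° × sin 236.9° = -0.606652.
δ = arcsin(-0.606652) = -37.35°.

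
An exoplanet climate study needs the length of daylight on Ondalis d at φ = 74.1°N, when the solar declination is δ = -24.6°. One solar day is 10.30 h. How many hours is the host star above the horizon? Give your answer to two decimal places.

cos H₀ = −tan φ · tan δ = 1.6072 ≥ 1, so the host star never rises (polar night) and H₀ = 0.
Daylight = 2H₀/(2π) × 10.30 h = (0.0000/π) × 10.30 = 0.00 h.

0.00 h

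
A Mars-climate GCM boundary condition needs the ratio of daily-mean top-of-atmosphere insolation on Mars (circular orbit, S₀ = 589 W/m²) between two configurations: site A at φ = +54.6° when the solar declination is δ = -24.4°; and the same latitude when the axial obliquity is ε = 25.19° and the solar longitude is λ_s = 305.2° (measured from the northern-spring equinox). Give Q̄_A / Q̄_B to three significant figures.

— Configuration A (φ=+54.6°):
cos H₀ = −tan(+54.6°) tan(-24.400°) = 0.6383, H₀ = 0.8785 rad.
Bracket: H₀ sin φ sin δ + cos φ cos δ sin H₀ = 0.8785×0.81513×-0.41310 + 0.57928×0.91068×0.76978 = -0.295817 + 0.406089 = 0.110272.
Q̄ = (S₀/π) × [bracket] = (589/π) × 0.110272 = 20.674 W/m².
— Configuration B (φ=+54.6°):
Solar declination: sin δ = sin ε · sin λ_s = sin 25.19° × sin 305.2° = -0.34779, so δ = -20.352°.
cos H₀ = −tan(+54.6°) tan(-20.352°) = 0.5220, H₀ = 1.0216 rad.
Bracket: H₀ sin φ sin δ + cos φ cos δ sin H₀ = 1.0216×0.81513×-0.34779 + 0.57928×0.93757×0.85296 = -0.289618 + 0.463256 = 0.173638.
Q̄ = (S₀/π) × [bracket] = (589/π) × 0.173638 = 32.554 W/m².
Ratio Q̄_A / Q̄_B = 20.674 / 32.554 = 0.6351.

Q̄_A / Q̄_B ≈ 0.635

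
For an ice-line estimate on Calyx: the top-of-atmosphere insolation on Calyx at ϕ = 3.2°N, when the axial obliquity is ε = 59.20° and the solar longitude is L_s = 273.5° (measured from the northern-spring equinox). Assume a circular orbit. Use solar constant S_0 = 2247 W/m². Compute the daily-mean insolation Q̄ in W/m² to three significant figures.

Solar declination: sin δ = sin ε · sin L_s = sin 59.20° × sin 273.5° = -0.85736, so δ = -59.021°.
cos h₀ = −tan(+3.2°) tan(-59.021°) = 0.0931, h₀ = 1.4775 rad.
Bracket: h₀ sin ϕ sin δ + cos ϕ cos δ sin h₀ = 1.4775×0.05582×-0.85736 + 0.99844×0.51472×0.99565 = -0.070710 + 0.511681 = 0.440971.
Q̄ = (S_0/π) × [bracket] = (2247/π) × 0.440971 = 315.4 W/m².

Q̄ ≈ 315 W/m²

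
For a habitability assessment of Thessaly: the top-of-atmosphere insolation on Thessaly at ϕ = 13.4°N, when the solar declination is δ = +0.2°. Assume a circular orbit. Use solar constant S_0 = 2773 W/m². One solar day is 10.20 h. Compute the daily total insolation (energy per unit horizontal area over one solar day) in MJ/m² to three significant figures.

cos h₀ = −tan(+13.4°) tan(+0.200°) = -0.0008, h₀ = 1.5716 rad.
Bracket: h₀ sin ϕ sin δ + cos ϕ cos δ sin h₀ = 1.5716×0.23175×0.00349 + 0.97278×0.99999×1.00000 = 0.001271 + 0.972770 = 0.974041.
Q̄ = (S_0/π) × [bracket] = (2773/π) × 0.974041 = 859.76 W/m².
Daily total = Q̄ × 10.20 h × 3600 s/h = 859.76 × 10.20 × 3600 / 10⁶ = 31.57 MJ/m².

31.6 MJ/m²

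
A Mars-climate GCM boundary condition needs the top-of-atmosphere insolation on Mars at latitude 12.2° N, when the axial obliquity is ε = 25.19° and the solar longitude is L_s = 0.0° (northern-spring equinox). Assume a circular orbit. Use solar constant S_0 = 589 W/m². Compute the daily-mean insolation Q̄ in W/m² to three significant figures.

Q̄ ≈ 183 W/m²

Solar declination: sin δ = sin ε · sin L_s = sin 25.19° × sin 0.0° = 0.00000, so δ = +0.000°.
cos h₀ = −tan(+12.2°) tan(+0.000°) = -0.0000, h₀ = 1.5708 rad.
Bracket: h₀ sin ϕ sin δ + cos ϕ cos δ sin h₀ = 1.5708×0.21132×0.00000 + 0.97742×1.00000×1.00000 = 0.000000 + 0.977420 = 0.977420.
Q̄ = (S_0/π) × [bracket] = (589/π) × 0.977420 = 183.3 W/m².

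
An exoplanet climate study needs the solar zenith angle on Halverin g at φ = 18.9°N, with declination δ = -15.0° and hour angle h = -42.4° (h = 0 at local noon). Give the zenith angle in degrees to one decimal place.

cos θ_z = sin φ sin δ + cos φ cos δ cos h = -0.083836 + 0.674836 = 0.591000.
θ_z = arccos(0.591000) = 53.8°.

θ_z = 53.8°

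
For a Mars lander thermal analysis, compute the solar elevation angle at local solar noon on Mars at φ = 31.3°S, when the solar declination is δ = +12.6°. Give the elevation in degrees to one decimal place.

At local noon the hour angle is zero, so the zenith angle equals |φ − δ| = |-31.3° − (+12.600°)| = 43.900°.
Elevation = 90° − 43.900° = 46.1°.

46.1°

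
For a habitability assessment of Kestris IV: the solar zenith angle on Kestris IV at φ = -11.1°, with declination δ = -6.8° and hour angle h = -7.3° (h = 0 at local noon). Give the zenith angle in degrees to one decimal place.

θ_z = 8.4°

cos θ_z = sin φ sin δ + cos φ cos δ cos h = 0.022795 + 0.966492 = 0.989287.
θ_z = arccos(0.989287) = 8.4°.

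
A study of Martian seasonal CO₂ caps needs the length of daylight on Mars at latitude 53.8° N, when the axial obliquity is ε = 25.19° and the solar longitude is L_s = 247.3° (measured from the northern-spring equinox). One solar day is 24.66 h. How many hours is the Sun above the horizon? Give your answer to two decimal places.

Solar declination: sin δ = sin ε · sin L_s = sin 25.19° × sin 247.3° = -0.39265, so δ = -23.120°.
cos h₀ = −tan ϕ · tan δ = −tan(+53.8°) × tan(-23.120°) = 0.5833, so h₀ = 0.9480 rad = 54.31°.
Daylight = 2h₀/(2π) × 24.66 h = (0.9480/π) × 24.66 = 7.44 h.

7.44 h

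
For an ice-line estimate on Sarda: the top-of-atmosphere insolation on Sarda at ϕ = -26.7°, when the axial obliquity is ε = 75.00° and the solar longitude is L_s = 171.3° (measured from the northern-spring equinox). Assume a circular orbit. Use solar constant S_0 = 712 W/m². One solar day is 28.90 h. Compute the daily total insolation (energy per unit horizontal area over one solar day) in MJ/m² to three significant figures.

Solar declination: sin δ = sin ε · sin L_s = sin 75.00° × sin 171.3° = 0.14611, so δ = +8.401°.
cos h₀ = −tan(-26.7°) tan(+8.401°) = 0.0743, h₀ = 1.4964 rad.
Bracket: h₀ sin ϕ sin δ + cos ϕ cos δ sin h₀ = 1.4964×-0.44932×0.14611 + 0.89337×0.98927×0.99724 = -0.098239 + 0.881345 = 0.783106.
Q̄ = (S_0/π) × [bracket] = (712/π) × 0.783106 = 177.48 W/m².
Daily total = Q̄ × 28.90 h × 3600 s/h = 177.48 × 28.90 × 3600 / 10⁶ = 18.47 MJ/m².

18.5 MJ/m²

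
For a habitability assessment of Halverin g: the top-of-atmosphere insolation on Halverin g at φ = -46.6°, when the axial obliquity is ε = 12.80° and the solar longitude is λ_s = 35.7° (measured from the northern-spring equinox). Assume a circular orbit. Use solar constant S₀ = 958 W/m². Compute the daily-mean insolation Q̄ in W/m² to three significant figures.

Solar declination: sin δ = sin ε · sin λ_s = sin 12.80° × sin 35.7° = 0.12928, so δ = +7.428°.
cos H₀ = −tan(-46.6°) tan(+7.428°) = 0.1379, H₀ = 1.4325 rad.
Bracket: H₀ sin φ sin δ + cos φ cos δ sin H₀ = 1.4325×-0.72657×0.12928 + 0.68709×0.99161×0.99045 = -0.134556 + 0.674819 = 0.540263.
Q̄ = (S₀/π) × [bracket] = (958/π) × 0.540263 = 164.7 W/m².

Q̄ ≈ 165 W/m²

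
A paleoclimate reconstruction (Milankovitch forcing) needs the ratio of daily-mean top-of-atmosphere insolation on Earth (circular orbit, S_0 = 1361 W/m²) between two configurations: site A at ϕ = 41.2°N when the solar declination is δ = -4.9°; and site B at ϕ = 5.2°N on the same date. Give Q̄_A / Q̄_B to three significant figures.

Q̄_A / Q̄_B ≈ 0.677

— Configuration A (ϕ=+41.2°):
cos h₀ = −tan(+41.2°) tan(-4.900°) = 0.0751, h₀ = 1.4957 rad.
Bracket: h₀ sin ϕ sin δ + cos ϕ cos δ sin h₀ = 1.4957×0.65869×-0.08542 + 0.75241×0.99635×0.99718 = -0.084156 + 0.747550 = 0.663394.
Q̄ = (S_0/π) × [bracket] = (1361/π) × 0.663394 = 287.40 W/m².
— Configuration B (ϕ=+5.2°):
cos h₀ = −tan(+5.2°) tan(-4.900°) = 0.0078, h₀ = 1.5630 rad.
Bracket: h₀ sin ϕ sin δ + cos ϕ cos δ sin h₀ = 1.5630×0.09063×-0.08542 + 0.99588×0.99635×0.99997 = -0.012100 + 0.992215 = 0.980115.
Q̄ = (S_0/π) × [bracket] = (1361/π) × 0.980115 = 424.61 W/m².
Ratio Q̄_A / Q̄_B = 287.40 / 424.61 = 0.6769.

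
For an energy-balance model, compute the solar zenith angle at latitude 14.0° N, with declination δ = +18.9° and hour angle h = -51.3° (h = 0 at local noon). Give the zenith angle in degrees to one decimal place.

cos θ_z = sin φ sin δ + cos φ cos δ cos h = 0.078363 + 0.573962 = 0.652325.
θ_z = arccos(0.652325) = 49.3°.

θ_z = 49.3°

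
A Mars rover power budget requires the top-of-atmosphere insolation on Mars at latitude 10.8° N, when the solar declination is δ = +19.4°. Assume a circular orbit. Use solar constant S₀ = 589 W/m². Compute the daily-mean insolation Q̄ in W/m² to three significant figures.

Q̄ ≈ 192 W/m²

cos H₀ = −tan(+10.8°) tan(+19.400°) = -0.0672, H₀ = 1.6380 rad.
Bracket: H₀ sin φ sin δ + cos φ cos δ sin H₀ = 1.6380×0.18738×0.33216 + 0.98229×0.94322×0.99774 = 0.101949 + 0.924422 = 1.026371.
Q̄ = (S₀/π) × [bracket] = (589/π) × 1.026371 = 192.4 W/m².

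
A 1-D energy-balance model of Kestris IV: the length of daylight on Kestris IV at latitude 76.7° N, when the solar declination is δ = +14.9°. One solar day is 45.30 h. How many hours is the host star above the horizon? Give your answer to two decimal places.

Sunrise equation: cos H₀ = −tan φ · tan δ = -1.1256 ≤ −1, so the host star never sets (polar day) and H₀ = π.
Daylight = 2H₀/(2π) × 45.30 h = (3.1416/π) × 45.30 = 45.30 h.

45.30 h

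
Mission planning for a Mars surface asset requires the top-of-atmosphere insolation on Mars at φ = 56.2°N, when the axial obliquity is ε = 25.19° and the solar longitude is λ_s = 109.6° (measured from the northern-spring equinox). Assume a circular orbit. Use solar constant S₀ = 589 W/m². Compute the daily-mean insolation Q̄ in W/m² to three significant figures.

Q̄ ≈ 215 W/m²

Solar declination: sin δ = sin ε · sin λ_s = sin 25.19° × sin 109.6° = 0.40096, so δ = +23.638°.
cos H₀ = −tan(+56.2°) tan(+23.638°) = -0.6538, H₀ = 2.2834 rad.
Bracket: H₀ sin φ sin δ + cos φ cos δ sin H₀ = 2.2834×0.83098×0.40096 + 0.55630×0.91610×0.75666 = 0.760805 + 0.385614 = 1.146419.
Q̄ = (S₀/π) × [bracket] = (589/π) × 1.146419 = 214.9 W/m².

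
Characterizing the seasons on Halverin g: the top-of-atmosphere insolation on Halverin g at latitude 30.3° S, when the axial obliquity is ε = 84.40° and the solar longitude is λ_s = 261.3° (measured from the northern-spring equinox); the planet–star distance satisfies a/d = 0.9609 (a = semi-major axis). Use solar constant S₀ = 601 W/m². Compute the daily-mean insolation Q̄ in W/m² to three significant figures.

Solar declination: sin δ = sin ε · sin λ_s = sin 84.40° × sin 261.3° = -0.98378, so δ = -79.665°.
cos H₀ = −tan(-30.3°) tan(-79.665°) = -3.2044 ≤ −1 ⇒ polar day, H₀ = π.
Bracket: H₀ sin φ sin δ + cos φ cos δ sin H₀ = 3.1416×-0.50453×-0.98378 + 0.86340×0.17940×0.00000 = 1.559322 + 0.000000 = 1.559322.
Inverse-square distance factor (a/d)² = 0.9609² = 0.923329.
Q̄ = (S₀/π) × 0.923329 × [bracket] = (601/π) × 0.923329 × 1.559322 = 275.4 W/m².

Q̄ ≈ 275 W/m²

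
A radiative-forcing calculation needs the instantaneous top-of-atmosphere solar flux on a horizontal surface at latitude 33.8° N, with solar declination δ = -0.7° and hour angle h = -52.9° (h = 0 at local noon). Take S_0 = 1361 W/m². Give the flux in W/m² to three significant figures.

cos θ_z = sin ϕ sin δ + cos ϕ cos δ cos h = -0.006796 + 0.501219 = 0.494423.
Flux = S_0 · cos θ_z = 1361 × 0.494423 = 672.9 W/m².

673 W/m²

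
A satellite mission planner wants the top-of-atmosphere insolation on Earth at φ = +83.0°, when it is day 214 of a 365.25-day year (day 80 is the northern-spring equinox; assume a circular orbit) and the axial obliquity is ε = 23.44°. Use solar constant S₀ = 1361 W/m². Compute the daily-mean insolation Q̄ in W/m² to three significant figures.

Solar longitude: λ_s = 360° × (214 − 80)/365.25 = 132.074°.
sin δ = sin 23.44° × sin 132.074° = 0.29527, so δ = +17.174°.
cos H₀ = −tan(+83.0°) tan(+17.174°) = -2.5170 ≤ −1 ⇒ polar day, H₀ = π.
Bracket: H₀ sin φ sin δ + cos φ cos δ sin H₀ = 3.1416×0.99255×0.29527 + 0.12187×0.95541×0.00000 = 0.920709 + 0.000000 = 0.920709.
Q̄ = (S₀/π) × [bracket] = (1361/π) × 0.920709 = 398.9 W/m².

Q̄ ≈ 399 W/m²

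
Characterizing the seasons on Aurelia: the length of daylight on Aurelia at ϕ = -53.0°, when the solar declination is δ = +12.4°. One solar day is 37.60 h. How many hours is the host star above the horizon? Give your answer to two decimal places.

15.26 h

cos h₀ = −tan ϕ · tan δ = −tan(-53.0°) × tan(+12.400°) = 0.2918, so h₀ = 1.2747 rad = 73.04°.
Daylight = 2h₀/(2π) × 37.60 h = (1.2747/π) × 37.60 = 15.26 h.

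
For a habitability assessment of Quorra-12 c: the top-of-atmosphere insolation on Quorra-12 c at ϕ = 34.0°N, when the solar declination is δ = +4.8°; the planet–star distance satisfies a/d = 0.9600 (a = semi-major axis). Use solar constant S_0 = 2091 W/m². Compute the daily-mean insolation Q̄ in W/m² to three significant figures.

cos h₀ = −tan(+34.0°) tan(+4.800°) = -0.0566, h₀ = 1.6275 rad.
Bracket: h₀ sin ϕ sin δ + cos ϕ cos δ sin h₀ = 1.6275×0.55919×0.08368 + 0.82904×0.99649×0.99839 = 0.076156 + 0.824800 = 0.900956.
Inverse-square distance factor (a/d)² = 0.9600² = 0.921600.
Q̄ = (S_0/π) × 0.921600 × [bracket] = (2091/π) × 0.921600 × 0.900956 = 552.7 W/m².

Q̄ ≈ 553 W/m²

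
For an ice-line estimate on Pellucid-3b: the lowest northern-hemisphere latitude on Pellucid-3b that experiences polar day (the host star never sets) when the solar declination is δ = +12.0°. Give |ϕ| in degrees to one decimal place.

Polar day requires cos h₀ = −tan ϕ tan δ ≤ −1, i.e. tan ϕ tan δ ≥ 1.
The boundary is |tan ϕ| · |tan δ| = 1, so |ϕ| = 90° − |δ| = 90° − 12.0° = 78.0° in the northern hemisphere.

|ϕ| = 78.0°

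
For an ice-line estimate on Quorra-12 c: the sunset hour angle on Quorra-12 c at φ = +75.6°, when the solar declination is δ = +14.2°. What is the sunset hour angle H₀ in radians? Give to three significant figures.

cos H₀ = −tan φ · tan δ = −tan(+75.6°) × tan(+14.200°) = -0.9855, so H₀ = 2.9712 rad = 170.24°.

H₀ = 2.97 rad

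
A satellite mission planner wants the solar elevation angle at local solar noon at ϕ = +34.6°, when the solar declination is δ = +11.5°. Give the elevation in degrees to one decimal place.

66.9°

At local noon the hour angle is zero, so the zenith angle equals |ϕ − δ| = |+34.6° − (+11.500°)| = 23.100°.
Elevation = 90° − 23.100° = 66.9°.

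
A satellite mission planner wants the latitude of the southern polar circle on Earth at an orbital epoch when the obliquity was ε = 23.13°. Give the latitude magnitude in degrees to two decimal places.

The polar circle is the lowest latitude that experiences at least one full rotation of continuous darkness at the northern-summer solstice; it lies at |ϕ| = 90° − ε = 90° − 23.13° = 66.87°.

66.87°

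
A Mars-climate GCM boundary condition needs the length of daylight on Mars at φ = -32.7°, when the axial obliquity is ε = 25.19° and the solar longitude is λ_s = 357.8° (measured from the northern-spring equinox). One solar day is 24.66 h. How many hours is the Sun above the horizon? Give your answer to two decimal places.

12.41 h

Solar declination: sin δ = sin ε · sin λ_s = sin 25.19° × sin 357.8° = -0.01634, so δ = -0.936°.
cos H₀ = −tan φ · tan δ = −tan(-32.7°) × tan(-0.936°) = -0.0105, so H₀ = 1.5813 rad = 90.60°.
Daylight = 2H₀/(2π) × 24.66 h = (1.5813/π) × 24.66 = 12.41 h.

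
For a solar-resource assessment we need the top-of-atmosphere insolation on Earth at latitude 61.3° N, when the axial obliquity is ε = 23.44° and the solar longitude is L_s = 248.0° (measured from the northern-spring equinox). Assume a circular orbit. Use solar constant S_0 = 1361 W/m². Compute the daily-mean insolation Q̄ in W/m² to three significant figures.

Q̄ ≈ 26.7 W/m²

Solar declination: sin δ = sin ε · sin L_s = sin 23.44° × sin 248.0° = -0.36882, so δ = -21.643°.
cos h₀ = −tan(+61.3°) tan(-21.643°) = 0.7248, h₀ = 0.7601 rad.
Bracket: h₀ sin ϕ sin δ + cos ϕ cos δ sin h₀ = 0.7601×0.87715×-0.36882 + 0.48022×0.92950×0.68900 = -0.245900 + 0.307545 = 0.061645.
Q̄ = (S_0/π) × [bracket] = (1361/π) × 0.061645 = 26.71 W/m².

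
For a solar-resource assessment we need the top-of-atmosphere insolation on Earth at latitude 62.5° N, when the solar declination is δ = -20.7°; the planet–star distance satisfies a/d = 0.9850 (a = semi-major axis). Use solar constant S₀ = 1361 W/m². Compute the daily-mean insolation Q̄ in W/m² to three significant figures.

cos H₀ = −tan(+62.5°) tan(-20.700°) = 0.7259, H₀ = 0.7585 rad.
Bracket: H₀ sin φ sin δ + cos φ cos δ sin H₀ = 0.7585×0.88701×-0.35347 + 0.46175×0.93544×0.68782 = -0.237814 + 0.297097 = 0.059283.
Inverse-square distance factor (a/d)² = 0.9850² = 0.970225.
Q̄ = (S₀/π) × 0.970225 × [bracket] = (1361/π) × 0.970225 × 0.059283 = 24.92 W/m².

Q̄ ≈ 24.9 W/m²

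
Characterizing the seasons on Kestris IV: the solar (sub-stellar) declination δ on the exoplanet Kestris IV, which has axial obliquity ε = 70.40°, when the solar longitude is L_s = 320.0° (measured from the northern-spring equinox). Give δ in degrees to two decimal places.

sin δ = sin ε · sin L_s = sin 70.40° × sin 320.0° = -0.605543.
δ = arcsin(-0.605543) = -37.27°.

δ = -37.27°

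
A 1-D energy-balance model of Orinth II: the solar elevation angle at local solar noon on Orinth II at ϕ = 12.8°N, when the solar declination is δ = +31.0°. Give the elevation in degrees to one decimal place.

71.8°

At local noon the hour angle is zero, so the zenith angle equals |ϕ − δ| = |+12.8° − (+31.000°)| = 18.200°.
Elevation = 90° − 18.200° = 71.8°.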